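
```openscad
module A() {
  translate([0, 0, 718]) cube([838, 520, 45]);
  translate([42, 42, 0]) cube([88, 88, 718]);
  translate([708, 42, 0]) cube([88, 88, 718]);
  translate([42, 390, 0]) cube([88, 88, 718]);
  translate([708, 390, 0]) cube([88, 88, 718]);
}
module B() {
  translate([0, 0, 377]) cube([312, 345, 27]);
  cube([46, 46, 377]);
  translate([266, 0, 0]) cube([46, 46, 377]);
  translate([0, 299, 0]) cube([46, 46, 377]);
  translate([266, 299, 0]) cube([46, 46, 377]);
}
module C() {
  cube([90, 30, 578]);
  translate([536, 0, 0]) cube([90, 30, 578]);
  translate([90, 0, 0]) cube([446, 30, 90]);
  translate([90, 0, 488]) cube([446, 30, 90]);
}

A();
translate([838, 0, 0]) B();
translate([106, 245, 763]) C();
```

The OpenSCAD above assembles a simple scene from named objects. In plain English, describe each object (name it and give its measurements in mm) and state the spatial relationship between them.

A is a rectangular dining table. The top is 838×520×45 mm with its upper surface at z = 763 mm. It stands on four 88×88 mm square legs, each inset 42 mm from the nearest pair of top edges, running from the floor to the underside of the top.

B is a four-legged stool. The seat is a 312×345×27 mm slab whose top surface is at z = 404 mm; four square legs, each 46×46 mm in cross-section, run from the floor (z = 0) to the underside of the seat, each flush with a corner of the seat.

C is a rectangular picture frame lying in the x–z plane (depth along y). The opening is 446 mm wide (x) by 398 mm tall (z), surrounded by a border 90 mm wide on all four sides. The frame is 30 mm deep and is made of two full-height vertical stiles with two horizontal rails fitted between them.

The stool is against the table's +x side, with their −y faces flush. The picture frame is on top of the table, centred.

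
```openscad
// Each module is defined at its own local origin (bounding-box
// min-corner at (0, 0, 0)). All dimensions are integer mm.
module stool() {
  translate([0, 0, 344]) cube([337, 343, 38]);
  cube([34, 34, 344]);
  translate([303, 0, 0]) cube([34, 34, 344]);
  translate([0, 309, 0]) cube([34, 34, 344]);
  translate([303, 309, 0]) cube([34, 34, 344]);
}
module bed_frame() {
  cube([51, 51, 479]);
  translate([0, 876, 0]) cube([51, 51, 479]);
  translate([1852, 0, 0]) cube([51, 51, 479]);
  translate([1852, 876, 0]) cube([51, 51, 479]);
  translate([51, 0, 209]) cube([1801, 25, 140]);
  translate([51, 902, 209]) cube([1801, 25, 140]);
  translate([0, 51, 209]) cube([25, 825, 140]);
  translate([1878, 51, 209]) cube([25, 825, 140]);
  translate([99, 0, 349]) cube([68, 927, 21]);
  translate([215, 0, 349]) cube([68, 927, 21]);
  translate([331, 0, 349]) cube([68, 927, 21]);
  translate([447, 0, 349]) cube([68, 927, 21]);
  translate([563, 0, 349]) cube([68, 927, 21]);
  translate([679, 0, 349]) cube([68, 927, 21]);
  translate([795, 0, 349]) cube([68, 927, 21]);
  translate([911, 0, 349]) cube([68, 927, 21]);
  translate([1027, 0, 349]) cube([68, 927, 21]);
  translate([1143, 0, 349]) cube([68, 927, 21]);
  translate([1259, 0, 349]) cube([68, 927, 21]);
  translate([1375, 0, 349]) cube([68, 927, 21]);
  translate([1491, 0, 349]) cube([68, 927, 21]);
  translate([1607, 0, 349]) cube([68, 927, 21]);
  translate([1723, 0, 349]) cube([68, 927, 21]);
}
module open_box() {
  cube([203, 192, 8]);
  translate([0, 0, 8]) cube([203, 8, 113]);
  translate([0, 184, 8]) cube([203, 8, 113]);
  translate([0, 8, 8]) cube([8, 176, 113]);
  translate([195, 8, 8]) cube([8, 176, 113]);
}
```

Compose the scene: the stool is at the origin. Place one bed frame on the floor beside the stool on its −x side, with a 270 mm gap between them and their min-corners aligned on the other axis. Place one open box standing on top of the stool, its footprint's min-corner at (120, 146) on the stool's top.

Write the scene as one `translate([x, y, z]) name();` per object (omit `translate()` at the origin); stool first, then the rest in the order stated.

stool();
translate([-2173, 0, 0]) bed_frame();
translate([120, 146, 382]) open_box();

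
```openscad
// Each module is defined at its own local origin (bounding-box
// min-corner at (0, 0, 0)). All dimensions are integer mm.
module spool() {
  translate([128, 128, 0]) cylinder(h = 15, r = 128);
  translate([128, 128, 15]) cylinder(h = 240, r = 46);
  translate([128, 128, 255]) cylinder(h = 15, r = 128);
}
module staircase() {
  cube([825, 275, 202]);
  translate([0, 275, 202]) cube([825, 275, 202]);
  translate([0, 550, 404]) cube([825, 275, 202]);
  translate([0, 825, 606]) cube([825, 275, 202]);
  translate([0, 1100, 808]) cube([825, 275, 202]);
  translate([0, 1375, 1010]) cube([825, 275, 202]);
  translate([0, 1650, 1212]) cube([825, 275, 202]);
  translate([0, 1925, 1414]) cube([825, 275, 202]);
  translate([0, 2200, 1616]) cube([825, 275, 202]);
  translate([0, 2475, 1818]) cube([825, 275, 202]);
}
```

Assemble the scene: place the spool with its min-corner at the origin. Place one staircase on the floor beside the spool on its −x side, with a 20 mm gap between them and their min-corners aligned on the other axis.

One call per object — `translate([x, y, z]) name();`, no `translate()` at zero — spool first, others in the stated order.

spool();
translate([-845, 0, 0]) staircase();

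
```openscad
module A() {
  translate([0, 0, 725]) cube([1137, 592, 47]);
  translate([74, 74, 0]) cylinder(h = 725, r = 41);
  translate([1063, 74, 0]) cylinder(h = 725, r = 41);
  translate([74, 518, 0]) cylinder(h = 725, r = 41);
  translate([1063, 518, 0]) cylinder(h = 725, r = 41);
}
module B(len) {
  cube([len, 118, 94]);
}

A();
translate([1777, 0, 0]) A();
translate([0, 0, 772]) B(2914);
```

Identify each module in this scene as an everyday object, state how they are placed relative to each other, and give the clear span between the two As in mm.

Second table starts at x = 1777; first ends at x = 1137; clear span = 1777 − 1137 = 640 mm.

A is a table. B is a beam. A beam spans the tops of two tables. The clear span between the two tables is 640 mm.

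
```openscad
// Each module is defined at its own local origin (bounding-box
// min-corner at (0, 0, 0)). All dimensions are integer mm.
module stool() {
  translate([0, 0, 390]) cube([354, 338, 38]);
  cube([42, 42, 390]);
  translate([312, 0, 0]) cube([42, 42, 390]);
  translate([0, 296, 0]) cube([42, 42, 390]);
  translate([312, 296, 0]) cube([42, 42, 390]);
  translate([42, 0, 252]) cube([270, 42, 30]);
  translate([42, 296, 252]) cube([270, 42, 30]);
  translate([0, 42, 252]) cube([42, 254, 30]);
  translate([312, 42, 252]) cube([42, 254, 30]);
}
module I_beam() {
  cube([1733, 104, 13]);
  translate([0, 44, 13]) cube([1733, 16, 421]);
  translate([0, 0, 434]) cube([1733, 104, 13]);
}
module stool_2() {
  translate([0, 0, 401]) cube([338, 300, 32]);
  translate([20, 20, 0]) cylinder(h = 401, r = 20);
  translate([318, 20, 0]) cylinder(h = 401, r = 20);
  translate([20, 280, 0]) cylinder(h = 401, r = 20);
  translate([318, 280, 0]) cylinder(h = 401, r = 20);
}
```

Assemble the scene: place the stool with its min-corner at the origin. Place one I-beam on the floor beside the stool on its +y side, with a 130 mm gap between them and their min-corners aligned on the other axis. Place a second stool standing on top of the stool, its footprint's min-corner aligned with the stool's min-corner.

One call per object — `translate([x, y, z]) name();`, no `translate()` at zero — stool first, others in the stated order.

stool();
translate([0, 468, 0]) I_beam();
translate([0, 0, 428]) stool_2();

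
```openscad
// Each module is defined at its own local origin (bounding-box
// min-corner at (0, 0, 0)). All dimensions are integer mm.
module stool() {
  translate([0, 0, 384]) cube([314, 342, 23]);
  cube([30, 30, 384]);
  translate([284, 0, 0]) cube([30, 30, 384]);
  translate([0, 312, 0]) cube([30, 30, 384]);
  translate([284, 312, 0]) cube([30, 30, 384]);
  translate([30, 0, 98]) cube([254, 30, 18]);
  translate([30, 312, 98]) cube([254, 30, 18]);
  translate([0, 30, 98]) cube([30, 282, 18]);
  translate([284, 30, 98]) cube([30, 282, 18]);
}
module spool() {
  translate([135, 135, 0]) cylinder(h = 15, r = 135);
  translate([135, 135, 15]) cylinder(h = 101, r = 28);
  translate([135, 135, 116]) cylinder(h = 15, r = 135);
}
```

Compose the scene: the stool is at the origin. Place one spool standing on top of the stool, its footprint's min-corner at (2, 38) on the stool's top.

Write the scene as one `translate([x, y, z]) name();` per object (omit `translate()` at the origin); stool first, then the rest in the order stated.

stool();
translate([2, 38, 407]) spool();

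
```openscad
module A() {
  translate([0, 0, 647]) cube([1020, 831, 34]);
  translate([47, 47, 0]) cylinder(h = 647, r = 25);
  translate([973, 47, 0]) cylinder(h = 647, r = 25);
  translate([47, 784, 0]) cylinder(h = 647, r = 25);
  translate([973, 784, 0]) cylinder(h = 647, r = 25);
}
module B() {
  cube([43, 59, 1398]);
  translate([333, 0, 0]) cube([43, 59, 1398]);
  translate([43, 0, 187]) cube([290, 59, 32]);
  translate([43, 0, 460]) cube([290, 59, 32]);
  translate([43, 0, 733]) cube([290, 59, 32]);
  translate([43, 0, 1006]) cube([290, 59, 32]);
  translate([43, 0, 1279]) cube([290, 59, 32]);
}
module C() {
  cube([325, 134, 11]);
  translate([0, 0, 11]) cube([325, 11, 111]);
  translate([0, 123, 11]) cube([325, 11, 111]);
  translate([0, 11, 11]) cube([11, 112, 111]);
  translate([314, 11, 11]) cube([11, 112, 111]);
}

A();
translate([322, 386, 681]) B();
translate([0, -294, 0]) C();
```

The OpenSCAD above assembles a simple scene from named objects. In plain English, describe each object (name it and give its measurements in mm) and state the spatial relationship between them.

A is a table with a 1020×831 mm rectangular top, 34 mm thick, top surface at z = 681 mm, supported by four round legs of 50 mm diameter, each leg's bounding box inset 22 mm from the nearest pair of top edges, running from the floor.

B is a wooden ladder with two side rails of 43×59 mm section and 1398 mm height, set 376 mm apart overall. Between them run 5 rectangular rungs (59 mm deep, 32 mm thick), front faces flush with the rails' −y face. The bottom of the first rung is 187 mm above the floor and each subsequent rung is 273 mm higher than the one below.

C is an open-topped rectangular box: outside dimensions 325×134×122 mm, with a uniform wall and base thickness of 11 mm. The base is a full 325×134 slab on the floor; four walls sit on top of the base. The front and back walls (the −y and +y sides) span the full width; the two side walls fit between them.

The ladder is on top of the table, centred. The open box is on the floor beside the table on its −y side.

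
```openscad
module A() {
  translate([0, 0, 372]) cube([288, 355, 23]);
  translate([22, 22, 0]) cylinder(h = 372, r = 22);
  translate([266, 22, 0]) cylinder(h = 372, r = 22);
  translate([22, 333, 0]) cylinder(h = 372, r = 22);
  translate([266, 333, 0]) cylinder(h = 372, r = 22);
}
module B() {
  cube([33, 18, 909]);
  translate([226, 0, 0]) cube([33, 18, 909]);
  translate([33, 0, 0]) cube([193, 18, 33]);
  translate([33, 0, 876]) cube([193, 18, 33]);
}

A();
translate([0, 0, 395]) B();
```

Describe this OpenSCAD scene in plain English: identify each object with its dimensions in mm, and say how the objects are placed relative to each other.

A is a four-legged stool. The seat is 288×355 mm, 23 mm thick, top at z = 395 mm. It stands on four round legs, each 44 mm in diameter, from z = 0 to the seat underside, each leg's axis is inset half a diameter from the nearest pair of seat edges (so the leg's bounding box is flush with the corner).

B is a picture frame with a 193×843 mm rectangular opening (x by z) and a uniform 33 mm border on every side. Frame depth is 18 mm along y. It is built from two vertical stiles running the full outside height and two horizontal rails spanning the gap between the stiles.

The picture frame is on top of the stool.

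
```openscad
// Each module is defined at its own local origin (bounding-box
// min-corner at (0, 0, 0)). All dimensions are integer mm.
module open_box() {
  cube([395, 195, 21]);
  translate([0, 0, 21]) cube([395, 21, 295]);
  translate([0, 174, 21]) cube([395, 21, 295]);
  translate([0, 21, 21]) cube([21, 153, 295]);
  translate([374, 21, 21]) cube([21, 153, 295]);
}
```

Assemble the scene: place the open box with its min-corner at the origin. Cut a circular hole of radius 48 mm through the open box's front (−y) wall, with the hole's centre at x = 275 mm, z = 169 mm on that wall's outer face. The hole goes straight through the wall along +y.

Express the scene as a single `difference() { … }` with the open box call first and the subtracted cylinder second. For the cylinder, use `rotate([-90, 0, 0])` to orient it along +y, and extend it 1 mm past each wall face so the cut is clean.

difference() {
  open_box();
  translate([275, -1, 169]) rotate([-90, 0, 0]) cylinder(h = 23, r = 48);
}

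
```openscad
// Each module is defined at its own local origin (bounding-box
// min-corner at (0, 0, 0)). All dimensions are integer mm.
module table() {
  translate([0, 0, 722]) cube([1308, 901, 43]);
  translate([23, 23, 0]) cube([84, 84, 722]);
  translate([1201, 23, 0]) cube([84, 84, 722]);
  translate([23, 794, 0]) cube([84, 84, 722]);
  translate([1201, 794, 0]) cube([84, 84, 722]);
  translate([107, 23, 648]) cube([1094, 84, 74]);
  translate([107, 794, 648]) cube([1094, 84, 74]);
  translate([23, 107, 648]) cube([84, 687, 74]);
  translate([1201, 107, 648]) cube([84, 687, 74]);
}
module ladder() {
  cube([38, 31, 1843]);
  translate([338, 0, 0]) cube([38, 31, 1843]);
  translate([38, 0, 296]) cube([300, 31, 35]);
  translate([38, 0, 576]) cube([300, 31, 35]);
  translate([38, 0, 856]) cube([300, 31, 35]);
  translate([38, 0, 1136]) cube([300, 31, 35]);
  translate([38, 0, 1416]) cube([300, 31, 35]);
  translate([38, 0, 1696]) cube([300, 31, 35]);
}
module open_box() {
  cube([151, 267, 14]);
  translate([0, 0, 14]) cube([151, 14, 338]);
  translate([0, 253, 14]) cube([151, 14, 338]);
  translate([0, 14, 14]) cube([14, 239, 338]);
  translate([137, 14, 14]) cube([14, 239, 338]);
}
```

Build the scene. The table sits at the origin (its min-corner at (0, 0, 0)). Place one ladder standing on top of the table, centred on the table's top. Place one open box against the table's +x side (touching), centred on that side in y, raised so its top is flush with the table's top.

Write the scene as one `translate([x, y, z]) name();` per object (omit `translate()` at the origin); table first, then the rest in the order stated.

table();
translate([466, 435, 765]) ladder();
translate([1308, 317, 413]) open_box();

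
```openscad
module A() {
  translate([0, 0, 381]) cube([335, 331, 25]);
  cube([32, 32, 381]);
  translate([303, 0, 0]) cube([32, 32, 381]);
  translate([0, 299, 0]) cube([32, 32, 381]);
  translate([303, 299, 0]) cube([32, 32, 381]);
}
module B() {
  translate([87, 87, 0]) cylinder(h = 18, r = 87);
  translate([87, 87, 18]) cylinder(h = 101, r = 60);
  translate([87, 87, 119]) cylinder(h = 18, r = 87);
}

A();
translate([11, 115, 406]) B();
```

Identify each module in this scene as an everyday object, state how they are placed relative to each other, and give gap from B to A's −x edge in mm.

A is a stool. B is a spool. The spool is on top of the stool. The gap from the spool to the stool's −x edge is 11 mm.

The spool's min-x is at 11; the stool's min-x is 0; gap = 11 mm.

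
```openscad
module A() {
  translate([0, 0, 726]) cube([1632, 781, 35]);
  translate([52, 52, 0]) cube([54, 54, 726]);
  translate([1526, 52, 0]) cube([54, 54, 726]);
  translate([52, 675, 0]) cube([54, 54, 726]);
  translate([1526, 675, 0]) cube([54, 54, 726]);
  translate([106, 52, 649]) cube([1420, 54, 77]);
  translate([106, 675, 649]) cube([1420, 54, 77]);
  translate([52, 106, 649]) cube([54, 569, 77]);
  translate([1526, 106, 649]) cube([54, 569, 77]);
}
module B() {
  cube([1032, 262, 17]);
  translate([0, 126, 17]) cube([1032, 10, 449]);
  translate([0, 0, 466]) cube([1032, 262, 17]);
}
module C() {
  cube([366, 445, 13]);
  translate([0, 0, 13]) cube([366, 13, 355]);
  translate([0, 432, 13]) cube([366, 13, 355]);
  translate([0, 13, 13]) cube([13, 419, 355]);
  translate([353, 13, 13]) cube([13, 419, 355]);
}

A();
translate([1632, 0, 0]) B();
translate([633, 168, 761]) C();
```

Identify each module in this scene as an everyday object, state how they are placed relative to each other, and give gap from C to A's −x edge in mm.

A is a table. B is an I-beam. C is an open box. The I-beam is against the table's +x side, with their −y faces flush. The open box is on top of the table, centred. The gap from the open box to the table's −x edge is 633 mm.

The open box's min-x is at 633; the table's min-x is 0; gap = 633 mm.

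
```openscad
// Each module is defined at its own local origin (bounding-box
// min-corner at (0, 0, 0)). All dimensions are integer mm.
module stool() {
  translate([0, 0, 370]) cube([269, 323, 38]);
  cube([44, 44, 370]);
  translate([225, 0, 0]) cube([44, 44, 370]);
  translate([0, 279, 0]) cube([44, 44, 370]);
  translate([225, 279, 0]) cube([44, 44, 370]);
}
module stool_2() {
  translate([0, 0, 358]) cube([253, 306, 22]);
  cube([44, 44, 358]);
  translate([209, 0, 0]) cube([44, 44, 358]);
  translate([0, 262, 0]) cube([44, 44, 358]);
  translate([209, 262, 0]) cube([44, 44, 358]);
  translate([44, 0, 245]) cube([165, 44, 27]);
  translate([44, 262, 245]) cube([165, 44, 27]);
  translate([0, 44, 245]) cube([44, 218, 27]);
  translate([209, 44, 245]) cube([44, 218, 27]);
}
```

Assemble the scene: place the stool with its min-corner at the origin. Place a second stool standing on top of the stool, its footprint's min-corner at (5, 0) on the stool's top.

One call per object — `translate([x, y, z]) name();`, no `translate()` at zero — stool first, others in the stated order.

stool();
translate([5, 0, 408]) stool_2();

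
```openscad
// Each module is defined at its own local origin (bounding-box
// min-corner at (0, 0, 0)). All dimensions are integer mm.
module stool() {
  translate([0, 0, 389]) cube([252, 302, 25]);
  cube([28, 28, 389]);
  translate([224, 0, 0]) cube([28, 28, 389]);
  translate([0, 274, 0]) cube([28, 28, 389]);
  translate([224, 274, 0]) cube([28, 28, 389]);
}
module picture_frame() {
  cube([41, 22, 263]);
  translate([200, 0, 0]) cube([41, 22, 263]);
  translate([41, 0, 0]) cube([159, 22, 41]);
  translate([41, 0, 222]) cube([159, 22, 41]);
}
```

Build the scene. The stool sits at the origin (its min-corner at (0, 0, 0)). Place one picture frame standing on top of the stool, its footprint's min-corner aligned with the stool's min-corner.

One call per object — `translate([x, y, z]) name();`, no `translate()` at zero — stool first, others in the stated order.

stool();
translate([0, 0, 414]) picture_frame();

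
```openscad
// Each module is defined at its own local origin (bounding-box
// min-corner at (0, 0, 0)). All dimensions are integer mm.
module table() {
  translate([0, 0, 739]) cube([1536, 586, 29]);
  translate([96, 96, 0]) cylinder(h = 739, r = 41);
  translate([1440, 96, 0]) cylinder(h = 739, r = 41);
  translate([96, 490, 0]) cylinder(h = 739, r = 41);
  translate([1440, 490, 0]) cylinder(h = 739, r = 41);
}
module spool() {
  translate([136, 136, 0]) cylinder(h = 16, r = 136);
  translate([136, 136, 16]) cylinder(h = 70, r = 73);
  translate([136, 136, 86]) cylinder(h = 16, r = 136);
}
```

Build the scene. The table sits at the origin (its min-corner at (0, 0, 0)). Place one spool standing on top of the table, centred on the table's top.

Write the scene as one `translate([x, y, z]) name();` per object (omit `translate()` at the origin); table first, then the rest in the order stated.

table();
translate([632, 157, 768]) spool();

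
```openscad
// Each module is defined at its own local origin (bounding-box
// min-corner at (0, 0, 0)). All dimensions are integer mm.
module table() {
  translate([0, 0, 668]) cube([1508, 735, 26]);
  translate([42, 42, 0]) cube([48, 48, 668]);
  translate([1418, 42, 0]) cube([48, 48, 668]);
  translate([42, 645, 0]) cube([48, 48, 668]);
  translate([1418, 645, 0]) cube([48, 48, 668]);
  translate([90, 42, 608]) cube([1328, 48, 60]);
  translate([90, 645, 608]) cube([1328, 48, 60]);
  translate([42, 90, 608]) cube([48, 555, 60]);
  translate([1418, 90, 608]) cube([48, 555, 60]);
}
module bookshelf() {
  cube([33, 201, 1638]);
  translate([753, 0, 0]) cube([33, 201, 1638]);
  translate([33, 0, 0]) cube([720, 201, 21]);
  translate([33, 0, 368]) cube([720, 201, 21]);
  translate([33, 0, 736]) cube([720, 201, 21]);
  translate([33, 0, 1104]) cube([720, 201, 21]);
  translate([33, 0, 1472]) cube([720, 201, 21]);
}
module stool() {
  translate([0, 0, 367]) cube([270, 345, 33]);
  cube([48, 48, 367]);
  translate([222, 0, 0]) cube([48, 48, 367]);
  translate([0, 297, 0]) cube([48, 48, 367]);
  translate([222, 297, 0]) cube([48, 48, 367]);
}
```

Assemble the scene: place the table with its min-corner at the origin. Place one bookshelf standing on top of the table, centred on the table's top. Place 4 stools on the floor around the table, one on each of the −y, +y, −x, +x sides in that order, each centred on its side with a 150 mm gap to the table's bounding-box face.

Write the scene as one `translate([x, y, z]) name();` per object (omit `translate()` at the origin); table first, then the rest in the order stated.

table();
translate([361, 267, 694]) bookshelf();
translate([619, -495, 0]) stool();
translate([619, 885, 0]) stool();
translate([-420, 195, 0]) stool();
translate([1658, 195, 0]) stool();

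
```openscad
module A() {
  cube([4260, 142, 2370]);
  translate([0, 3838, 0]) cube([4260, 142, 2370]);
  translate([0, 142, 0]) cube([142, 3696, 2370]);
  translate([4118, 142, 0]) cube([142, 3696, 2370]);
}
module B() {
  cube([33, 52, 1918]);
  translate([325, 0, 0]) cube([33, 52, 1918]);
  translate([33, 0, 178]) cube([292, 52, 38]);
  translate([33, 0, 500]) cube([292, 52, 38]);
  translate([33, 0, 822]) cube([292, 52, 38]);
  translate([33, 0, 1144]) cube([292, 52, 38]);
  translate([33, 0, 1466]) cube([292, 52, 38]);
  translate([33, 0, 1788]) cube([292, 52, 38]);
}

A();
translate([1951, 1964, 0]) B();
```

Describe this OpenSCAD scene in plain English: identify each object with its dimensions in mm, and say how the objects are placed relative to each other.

A is the wall frame of a small rectangular building: four walls, each 2370 mm tall and 142 mm thick, enclosing a footprint 4260 mm (x) by 3980 mm (y) outside-to-outside, with no floor or roof. The front and back walls (the −y and +y sides) span the full width; the two side walls fit between them.

B is a wooden ladder with two side rails of 33×52 mm section and 1918 mm height, set 358 mm apart overall. Between them run 6 rectangular rungs (52 mm deep, 38 mm thick), front faces flush with the rails' −y face. The bottom of the first rung is 178 mm above the floor and each subsequent rung is 322 mm higher than the one below.

The ladder sits inside the house frame, centred.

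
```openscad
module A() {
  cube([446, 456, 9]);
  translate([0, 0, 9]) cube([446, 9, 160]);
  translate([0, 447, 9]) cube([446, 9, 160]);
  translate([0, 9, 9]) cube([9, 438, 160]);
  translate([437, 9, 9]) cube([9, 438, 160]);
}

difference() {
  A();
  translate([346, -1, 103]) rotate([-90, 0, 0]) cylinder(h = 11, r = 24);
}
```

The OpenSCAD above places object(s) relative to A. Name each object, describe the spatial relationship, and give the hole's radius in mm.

A is an open box. The open box has a circular hole through its front wall. The hole's radius is 24 mm.

The subtracted cylinder has r = 24 mm.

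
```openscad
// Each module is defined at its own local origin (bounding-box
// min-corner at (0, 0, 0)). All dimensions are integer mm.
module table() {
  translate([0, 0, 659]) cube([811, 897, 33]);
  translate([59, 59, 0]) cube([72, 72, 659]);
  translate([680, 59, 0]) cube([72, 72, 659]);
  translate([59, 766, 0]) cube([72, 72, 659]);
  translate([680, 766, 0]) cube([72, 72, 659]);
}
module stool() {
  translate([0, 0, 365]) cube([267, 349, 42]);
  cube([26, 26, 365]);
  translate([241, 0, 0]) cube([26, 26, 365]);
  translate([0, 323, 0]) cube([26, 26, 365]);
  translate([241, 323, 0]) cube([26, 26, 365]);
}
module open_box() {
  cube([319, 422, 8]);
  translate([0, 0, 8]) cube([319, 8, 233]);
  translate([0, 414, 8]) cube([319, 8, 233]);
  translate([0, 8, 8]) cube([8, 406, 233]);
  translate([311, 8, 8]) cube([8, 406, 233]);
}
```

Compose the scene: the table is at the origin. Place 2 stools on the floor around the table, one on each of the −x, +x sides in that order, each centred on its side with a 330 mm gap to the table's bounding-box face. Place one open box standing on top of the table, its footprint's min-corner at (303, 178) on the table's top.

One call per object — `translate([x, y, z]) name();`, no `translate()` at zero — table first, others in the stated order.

table();
translate([-597, 274, 0]) stool();
translate([1141, 274, 0]) stool();
translate([303, 178, 692]) open_box();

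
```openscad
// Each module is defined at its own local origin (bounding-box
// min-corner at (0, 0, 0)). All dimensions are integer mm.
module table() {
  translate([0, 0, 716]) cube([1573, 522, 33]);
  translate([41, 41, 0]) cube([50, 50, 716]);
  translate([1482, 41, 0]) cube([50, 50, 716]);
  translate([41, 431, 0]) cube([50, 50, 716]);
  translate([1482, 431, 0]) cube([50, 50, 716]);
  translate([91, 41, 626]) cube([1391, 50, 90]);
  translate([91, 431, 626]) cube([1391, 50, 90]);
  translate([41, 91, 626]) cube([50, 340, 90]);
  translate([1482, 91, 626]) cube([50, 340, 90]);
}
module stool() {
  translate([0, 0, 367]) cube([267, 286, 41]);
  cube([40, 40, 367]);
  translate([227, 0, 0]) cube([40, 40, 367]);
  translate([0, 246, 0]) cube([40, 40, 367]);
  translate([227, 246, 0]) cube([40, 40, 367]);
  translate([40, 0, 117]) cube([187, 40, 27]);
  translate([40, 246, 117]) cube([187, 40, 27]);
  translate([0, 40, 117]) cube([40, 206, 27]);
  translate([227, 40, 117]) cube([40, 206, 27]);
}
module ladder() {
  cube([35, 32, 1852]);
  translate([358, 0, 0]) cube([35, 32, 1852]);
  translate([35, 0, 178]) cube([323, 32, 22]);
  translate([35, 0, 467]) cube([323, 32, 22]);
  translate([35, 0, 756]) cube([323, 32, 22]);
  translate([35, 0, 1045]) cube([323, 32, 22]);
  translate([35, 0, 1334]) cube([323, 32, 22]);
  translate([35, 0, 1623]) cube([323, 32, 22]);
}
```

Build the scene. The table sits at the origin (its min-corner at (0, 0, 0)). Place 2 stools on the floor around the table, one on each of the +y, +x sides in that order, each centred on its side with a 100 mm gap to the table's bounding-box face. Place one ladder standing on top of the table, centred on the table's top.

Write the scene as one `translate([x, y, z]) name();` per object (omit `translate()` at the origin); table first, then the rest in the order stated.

table();
translate([653, 622, 0]) stool();
translate([1673, 118, 0]) stool();
translate([590, 245, 749]) ladder();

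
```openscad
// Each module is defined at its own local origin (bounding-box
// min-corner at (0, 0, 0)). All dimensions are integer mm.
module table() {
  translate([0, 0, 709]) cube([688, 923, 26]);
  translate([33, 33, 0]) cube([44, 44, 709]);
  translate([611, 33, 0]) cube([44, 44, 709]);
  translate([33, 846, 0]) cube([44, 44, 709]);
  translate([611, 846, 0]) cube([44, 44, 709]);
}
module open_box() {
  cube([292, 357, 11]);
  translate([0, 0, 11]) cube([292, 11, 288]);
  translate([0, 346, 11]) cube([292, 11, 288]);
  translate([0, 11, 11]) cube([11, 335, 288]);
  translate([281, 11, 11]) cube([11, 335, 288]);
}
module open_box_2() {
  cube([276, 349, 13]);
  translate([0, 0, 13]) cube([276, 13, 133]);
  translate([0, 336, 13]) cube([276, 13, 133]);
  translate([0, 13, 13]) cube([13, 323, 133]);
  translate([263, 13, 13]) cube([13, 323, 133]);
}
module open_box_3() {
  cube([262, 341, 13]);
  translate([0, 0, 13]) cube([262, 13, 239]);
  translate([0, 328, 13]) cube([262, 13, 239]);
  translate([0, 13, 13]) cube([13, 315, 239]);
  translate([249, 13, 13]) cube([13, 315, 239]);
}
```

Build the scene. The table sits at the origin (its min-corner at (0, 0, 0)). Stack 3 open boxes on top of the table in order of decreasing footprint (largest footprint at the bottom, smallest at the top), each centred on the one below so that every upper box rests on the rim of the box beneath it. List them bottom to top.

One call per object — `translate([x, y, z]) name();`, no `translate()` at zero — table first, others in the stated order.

table();
translate([198, 283, 735]) open_box();
translate([206, 287, 1034]) open_box_2();
translate([213, 291, 1180]) open_box_3();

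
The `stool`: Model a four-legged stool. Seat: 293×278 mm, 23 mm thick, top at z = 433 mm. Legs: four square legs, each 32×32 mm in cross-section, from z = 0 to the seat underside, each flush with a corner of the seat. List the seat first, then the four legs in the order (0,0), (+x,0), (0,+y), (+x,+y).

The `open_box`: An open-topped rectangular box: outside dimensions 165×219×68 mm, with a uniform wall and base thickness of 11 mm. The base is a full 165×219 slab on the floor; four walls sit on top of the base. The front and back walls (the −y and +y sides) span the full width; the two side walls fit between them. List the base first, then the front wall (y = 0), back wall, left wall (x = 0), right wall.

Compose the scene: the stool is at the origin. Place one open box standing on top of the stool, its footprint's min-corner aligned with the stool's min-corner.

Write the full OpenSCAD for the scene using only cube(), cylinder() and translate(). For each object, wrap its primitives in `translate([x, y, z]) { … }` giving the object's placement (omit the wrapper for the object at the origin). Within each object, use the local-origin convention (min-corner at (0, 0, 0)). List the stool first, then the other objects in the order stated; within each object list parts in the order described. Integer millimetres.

translate([0, 0, 410]) cube([293, 278, 23]);
cube([32, 32, 410]);
translate([261, 0, 0]) cube([32, 32, 410]);
translate([0, 246, 0]) cube([32, 32, 410]);
translate([261, 246, 0]) cube([32, 32, 410]);
translate([0, 0, 433]) {
  cube([165, 219, 11]);
  translate([0, 0, 11]) cube([165, 11, 57]);
  translate([0, 208, 11]) cube([165, 11, 57]);
  translate([0, 11, 11]) cube([11, 197, 57]);
  translate([154, 11, 11]) cube([11, 197, 57]);
}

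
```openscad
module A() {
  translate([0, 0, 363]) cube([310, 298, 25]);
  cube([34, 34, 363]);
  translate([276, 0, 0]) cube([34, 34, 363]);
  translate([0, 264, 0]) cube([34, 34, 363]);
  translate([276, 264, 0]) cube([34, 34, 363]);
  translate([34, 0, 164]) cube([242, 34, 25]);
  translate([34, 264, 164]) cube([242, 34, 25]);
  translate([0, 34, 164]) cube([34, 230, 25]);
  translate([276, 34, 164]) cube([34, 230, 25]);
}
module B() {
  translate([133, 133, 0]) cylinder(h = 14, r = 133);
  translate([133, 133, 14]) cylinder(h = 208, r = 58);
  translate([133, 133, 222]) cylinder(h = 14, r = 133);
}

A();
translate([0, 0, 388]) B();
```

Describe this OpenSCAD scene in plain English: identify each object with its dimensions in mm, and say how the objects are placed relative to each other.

A is a four-legged stool. The seat is 310×298 mm, 25 mm thick, top at z = 388 mm. It stands on four square legs, each 34×34 mm in cross-section, from z = 0 to the seat underside, each flush with a corner of the seat. Four stretchers, 34 mm wide and 25 mm tall, connect adjacent legs with their undersides at z = 164 mm, each running between the inner faces of the legs it joins and aligned with the legs' outer faces on the other axis.

B is a spool: two coaxial disc flanges of radius 133 mm and thickness 14 mm, joined by a core cylinder of radius 58 mm and height 208 mm. The lower flange rests on z = 0 and the three cylinders share a vertical axis.

The spool is on top of the stool.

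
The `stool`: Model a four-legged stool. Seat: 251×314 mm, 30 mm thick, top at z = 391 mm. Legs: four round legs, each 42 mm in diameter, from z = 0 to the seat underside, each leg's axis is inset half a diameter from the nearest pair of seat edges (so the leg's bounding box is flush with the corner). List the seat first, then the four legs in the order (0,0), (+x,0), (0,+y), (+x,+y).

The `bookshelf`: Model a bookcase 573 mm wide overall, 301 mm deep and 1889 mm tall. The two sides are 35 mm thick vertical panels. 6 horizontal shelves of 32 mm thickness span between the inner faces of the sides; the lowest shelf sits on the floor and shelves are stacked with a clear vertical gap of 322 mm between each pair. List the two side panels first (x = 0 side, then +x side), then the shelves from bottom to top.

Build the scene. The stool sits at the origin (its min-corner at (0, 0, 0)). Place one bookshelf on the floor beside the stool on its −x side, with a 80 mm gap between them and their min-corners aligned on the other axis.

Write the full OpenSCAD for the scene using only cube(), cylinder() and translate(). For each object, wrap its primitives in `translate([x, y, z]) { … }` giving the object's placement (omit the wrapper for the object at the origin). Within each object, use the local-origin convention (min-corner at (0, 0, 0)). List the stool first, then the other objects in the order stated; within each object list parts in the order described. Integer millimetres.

translate([0, 0, 361]) cube([251, 314, 30]);
translate([21, 21, 0]) cylinder(h = 361, r = 21);
translate([230, 21, 0]) cylinder(h = 361, r = 21);
translate([21, 293, 0]) cylinder(h = 361, r = 21);
translate([230, 293, 0]) cylinder(h = 361, r = 21);
translate([-653, 0, 0]) {
  cube([35, 301, 1889]);
  translate([538, 0, 0]) cube([35, 301, 1889]);
  translate([35, 0, 0]) cube([503, 301, 32]);
  translate([35, 0, 354]) cube([503, 301, 32]);
  translate([35, 0, 708]) cube([503, 301, 32]);
  translate([35, 0, 1062]) cube([503, 301, 32]);
  translate([35, 0, 1416]) cube([503, 301, 32]);
  translate([35, 0, 1770]) cube([503, 301, 32]);
}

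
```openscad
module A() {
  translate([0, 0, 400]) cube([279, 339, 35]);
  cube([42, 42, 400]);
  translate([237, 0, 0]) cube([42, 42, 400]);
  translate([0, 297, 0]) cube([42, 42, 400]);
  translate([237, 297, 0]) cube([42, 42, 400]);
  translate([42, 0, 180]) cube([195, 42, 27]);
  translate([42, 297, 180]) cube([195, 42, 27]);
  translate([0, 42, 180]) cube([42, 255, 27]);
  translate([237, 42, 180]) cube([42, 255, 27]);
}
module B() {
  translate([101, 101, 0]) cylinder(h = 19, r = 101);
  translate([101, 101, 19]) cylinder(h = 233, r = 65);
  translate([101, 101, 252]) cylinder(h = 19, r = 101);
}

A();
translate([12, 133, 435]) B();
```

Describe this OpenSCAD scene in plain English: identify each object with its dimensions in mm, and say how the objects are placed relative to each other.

A is a simple wooden stool: a rectangular seat 279 mm (x) by 339 mm (y), 35 mm thick, top face at z = 435 mm, on four square legs, each 42×42 mm in cross-section. The legs rest on z = 0, each flush with a corner of the seat. Four stretchers, 42 mm wide and 27 mm tall, connect adjacent legs with their undersides at z = 180 mm, each running between the inner faces of the legs it joins and aligned with the legs' outer faces on the other axis.

B is a spool: two coaxial disc flanges of radius 101 mm and thickness 19 mm, joined by a core cylinder of radius 65 mm and height 233 mm. The lower flange rests on z = 0 and the three cylinders share a vertical axis.

The spool is on top of the stool.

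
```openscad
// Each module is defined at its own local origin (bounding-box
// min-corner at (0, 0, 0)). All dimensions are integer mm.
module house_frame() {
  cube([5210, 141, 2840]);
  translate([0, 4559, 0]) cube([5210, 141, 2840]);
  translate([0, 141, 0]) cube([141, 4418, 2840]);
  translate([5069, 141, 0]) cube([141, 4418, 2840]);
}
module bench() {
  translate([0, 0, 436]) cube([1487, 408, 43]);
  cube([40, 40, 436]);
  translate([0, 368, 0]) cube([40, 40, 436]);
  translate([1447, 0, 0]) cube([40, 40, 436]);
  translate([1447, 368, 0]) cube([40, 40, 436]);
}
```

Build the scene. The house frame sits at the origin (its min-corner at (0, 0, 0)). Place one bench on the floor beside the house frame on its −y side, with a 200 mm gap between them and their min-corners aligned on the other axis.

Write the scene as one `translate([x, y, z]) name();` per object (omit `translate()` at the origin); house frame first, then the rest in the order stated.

house_frame();
translate([0, -608, 0]) bench();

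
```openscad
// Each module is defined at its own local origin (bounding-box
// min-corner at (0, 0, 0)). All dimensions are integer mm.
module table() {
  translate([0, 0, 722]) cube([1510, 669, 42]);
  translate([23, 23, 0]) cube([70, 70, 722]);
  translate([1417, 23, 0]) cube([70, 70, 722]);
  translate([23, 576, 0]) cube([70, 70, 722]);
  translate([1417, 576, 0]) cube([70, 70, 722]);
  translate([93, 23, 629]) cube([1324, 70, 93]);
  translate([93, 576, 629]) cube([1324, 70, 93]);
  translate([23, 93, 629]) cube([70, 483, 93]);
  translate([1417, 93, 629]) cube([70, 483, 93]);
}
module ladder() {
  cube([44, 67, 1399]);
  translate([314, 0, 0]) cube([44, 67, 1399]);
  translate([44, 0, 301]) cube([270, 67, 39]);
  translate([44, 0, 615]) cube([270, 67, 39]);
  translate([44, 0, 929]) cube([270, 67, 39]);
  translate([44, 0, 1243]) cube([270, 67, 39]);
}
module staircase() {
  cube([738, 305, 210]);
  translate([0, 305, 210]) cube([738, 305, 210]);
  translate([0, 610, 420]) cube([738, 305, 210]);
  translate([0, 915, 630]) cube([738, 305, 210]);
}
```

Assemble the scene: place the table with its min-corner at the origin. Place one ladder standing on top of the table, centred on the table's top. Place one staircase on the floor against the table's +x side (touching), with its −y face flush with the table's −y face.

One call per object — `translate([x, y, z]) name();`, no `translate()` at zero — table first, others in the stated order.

table();
translate([576, 301, 764]) ladder();
translate([1510, 0, 0]) staircase();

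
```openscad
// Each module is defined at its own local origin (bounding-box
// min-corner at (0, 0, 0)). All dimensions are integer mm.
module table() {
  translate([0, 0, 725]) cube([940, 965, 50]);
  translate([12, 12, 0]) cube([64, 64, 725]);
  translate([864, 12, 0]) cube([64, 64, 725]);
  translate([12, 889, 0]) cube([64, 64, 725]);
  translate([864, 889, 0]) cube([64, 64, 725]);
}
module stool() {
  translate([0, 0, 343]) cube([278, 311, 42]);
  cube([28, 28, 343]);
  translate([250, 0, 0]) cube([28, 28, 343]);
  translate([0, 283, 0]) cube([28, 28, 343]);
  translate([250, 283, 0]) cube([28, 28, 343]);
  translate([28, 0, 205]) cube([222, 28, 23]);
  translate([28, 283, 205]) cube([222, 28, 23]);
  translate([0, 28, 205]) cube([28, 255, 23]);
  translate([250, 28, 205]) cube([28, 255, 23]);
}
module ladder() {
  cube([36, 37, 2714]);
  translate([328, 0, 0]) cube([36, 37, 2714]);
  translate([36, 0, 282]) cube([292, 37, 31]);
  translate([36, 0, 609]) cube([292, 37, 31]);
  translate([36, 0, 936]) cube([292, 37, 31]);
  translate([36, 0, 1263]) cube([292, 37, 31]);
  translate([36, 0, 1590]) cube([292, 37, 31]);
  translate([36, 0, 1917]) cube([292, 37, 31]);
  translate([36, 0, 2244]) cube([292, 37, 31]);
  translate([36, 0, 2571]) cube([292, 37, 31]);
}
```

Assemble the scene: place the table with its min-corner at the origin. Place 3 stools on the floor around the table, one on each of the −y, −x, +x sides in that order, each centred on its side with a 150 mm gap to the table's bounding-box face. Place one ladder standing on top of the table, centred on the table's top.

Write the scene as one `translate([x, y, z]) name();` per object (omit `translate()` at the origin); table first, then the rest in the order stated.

table();
translate([331, -461, 0]) stool();
translate([-428, 327, 0]) stool();
translate([1090, 327, 0]) stool();
translate([288, 464, 775]) ladder();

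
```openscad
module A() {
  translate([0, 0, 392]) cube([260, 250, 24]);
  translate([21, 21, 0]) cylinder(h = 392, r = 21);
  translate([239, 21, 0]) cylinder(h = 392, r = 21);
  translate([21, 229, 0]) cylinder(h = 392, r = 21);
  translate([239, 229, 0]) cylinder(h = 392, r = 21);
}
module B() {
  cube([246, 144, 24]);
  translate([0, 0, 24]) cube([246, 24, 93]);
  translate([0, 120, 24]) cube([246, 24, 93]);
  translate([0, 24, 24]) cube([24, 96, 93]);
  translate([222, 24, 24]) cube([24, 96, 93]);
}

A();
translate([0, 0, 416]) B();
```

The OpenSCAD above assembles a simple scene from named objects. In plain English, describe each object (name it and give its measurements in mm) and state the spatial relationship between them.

A is a simple wooden stool: a rectangular seat 260 mm (x) by 250 mm (y), 24 mm thick, top face at z = 416 mm, on four round legs, each 42 mm in diameter. The legs rest on z = 0, each leg's axis is inset half a diameter from the nearest pair of seat edges (so the leg's bounding box is flush with the corner).

B is an open storage box with external size 246×144×117 mm and wall thickness 24 mm (the base is also 24 mm thick). The base covers the whole footprint; the four walls stand on the base, with the y-facing walls full-width and the x-facing walls fitting between their inner faces.

The open box is on top of the stool.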